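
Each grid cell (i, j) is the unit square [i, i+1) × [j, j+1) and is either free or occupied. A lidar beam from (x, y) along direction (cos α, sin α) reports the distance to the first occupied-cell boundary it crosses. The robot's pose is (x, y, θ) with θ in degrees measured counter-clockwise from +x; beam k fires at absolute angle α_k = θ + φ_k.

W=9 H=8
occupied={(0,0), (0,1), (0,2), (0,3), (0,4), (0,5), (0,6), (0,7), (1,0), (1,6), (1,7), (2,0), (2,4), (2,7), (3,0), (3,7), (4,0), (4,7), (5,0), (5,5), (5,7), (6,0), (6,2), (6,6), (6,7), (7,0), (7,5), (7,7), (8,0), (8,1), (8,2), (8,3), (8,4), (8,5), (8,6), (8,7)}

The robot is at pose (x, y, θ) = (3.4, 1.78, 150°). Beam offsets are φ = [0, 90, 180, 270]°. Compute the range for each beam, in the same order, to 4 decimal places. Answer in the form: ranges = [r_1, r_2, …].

beam 1: φ=0°, α=150°
  cosα=-0.8660 sinα=0.5000 | (3,1) | tMaxX 0.4619 tMaxY 0.4400 | tΔX 1.1547 tΔY 2.0000
    t=0.4400 [y] (3,2)
    t=0.4619 [x] (2,2)
    t=1.6166 [x] (1,2)
    t=2.4400 [y] (1,3)
    t=2.7713 [x] (0,3) — stop
  → r_1 = 2.7713
beam 2: φ=90°, α=240°
  cosα=-0.5000 sinα=-0.8660 | (3,1) | tMaxX 0.8000 tMaxY 0.9007 | tΔX 2.0000 tΔY 1.1547
    t=0.8000 [x] (2,1)
    t=0.9007 [y] (2,0) — stop
  → r_2 = 0.9007
beam 3: φ=180°, α=330°
  cosα=0.8660 sinα=-0.5000 | (3,1) | tMaxX 0.6928 tMaxY 1.5600 | tΔX 1.1547 tΔY 2.0000
    t=0.6928 [x] (4,1)
    t=1.5600 [y] (4,0) — stop
  → r_3 = 1.5600
beam 4: φ=270°, α=60°
  cosα=0.5000 sinα=0.8660 | (3,1) | tMaxX 1.2000 tMaxY 0.2540 | tΔX 2.0000 tΔY 1.1547
    t=0.2540 [y] (3,2)
    t=1.2000 [x] (4,2)
    t=1.4087 [y] (4,3)
    t=2.5634 [y] (4,4)
    t=3.2000 [x] (5,4)
    t=3.7181 [y] (5,5) — stop
  → r_4 = 3.7181

ranges = [2.7713, 0.9007, 1.5600, 3.7181]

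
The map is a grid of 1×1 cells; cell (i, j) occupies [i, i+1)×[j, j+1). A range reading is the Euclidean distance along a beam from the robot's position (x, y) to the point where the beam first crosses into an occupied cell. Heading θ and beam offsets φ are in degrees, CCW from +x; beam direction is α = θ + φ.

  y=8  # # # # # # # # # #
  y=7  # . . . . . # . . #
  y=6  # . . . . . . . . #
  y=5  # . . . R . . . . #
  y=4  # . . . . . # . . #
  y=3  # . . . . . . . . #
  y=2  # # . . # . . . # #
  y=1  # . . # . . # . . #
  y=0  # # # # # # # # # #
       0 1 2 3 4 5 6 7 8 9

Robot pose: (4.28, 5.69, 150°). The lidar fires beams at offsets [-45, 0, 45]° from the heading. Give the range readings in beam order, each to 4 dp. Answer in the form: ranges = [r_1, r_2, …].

ranges = [2.3915, 3.7874, 3.3957]

beam 1: φ=-45°, α=105°
  d=(-0.2588,0.9659)  start (4,5)  tX=1.0818 tY=0.3209  stride 1/|dx|=3.8637 1/|dy|=1.0353
    cross y-line → (4,6), t=0.3209
    cross x-line → (3,6), t=1.0818
    cross y-line → (3,7), t=1.3562
    cross y-line → (3,8), t=2.3915 (wall)
  → r_1 = 2.3915
beam 2: φ=0°, α=150°
  d=(-0.8660,0.5000)  start (4,5)  tX=0.3233 tY=0.6200  stride 1/|dx|=1.1547 1/|dy|=2.0000
    cross x-line → (3,5), t=0.3233
    cross y-line → (3,6), t=0.6200
    cross x-line → (2,6), t=1.4780
    cross y-line → (2,7), t=2.6200
    cross x-line → (1,7), t=2.6327
    cross x-line → (0,7), t=3.7874 (wall)
  → r_2 = 3.7874
beam 3: φ=45°, α=195°
  d=(-0.9659,-0.2588)  start (4,5)  tX=0.2899 tY=2.6660  stride 1/|dx|=1.0353 1/|dy|=3.8637
    cross x-line → (3,5), t=0.2899
    cross x-line → (2,5), t=1.3252
    cross x-line → (1,5), t=2.3604
    cross y-line → (1,4), t=2.6660
    cross x-line → (0,4), t=3.3957 (wall)
  → r_3 = 3.3957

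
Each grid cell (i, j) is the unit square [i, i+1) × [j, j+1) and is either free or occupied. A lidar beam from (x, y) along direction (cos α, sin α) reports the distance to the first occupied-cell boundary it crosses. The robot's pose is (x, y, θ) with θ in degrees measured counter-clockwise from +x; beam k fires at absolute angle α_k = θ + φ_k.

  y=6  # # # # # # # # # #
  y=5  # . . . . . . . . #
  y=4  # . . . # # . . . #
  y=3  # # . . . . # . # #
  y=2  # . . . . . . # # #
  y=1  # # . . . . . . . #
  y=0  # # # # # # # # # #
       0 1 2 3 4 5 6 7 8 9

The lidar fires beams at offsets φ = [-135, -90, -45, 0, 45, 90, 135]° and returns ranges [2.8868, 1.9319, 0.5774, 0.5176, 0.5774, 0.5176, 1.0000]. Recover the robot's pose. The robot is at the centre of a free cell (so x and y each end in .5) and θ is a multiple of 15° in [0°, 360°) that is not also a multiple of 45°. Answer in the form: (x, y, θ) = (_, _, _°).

(x, y, θ) = (1.5, 5.5, 105°)

Enumerate (i+0.5, j+0.5, θ) over the 32 free cells and 16 admissible headings. For each, cast all 7 beams and compare to the given ranges.
  (1.5, 5.5, 255°): beam 1 = 0.5774 ≠ 2.8868 ✗
  (5.5, 3.5, 60°): beam 1 = 2.5882 ≠ 2.8868 ✗
  (2.5, 5.5, 210°): beam 1 = 0.5176 ≠ 2.8868 ✗
  (3.5, 1.5, 195°): beam 2 = 4.6587 ≠ 1.9319 ✗
  (8.5, 1.5, 30°): beam 1 = 0.5176 ≠ 2.8868 ✗
  …
  (1.5, 5.5, 105°): r_1=2.8868, r_2=1.9319, r_3=0.5774, r_4=0.5176, r_5=0.5774, r_6=0.5176, r_7=1.0000 — all match ✓
No second candidate reproduces the full scan.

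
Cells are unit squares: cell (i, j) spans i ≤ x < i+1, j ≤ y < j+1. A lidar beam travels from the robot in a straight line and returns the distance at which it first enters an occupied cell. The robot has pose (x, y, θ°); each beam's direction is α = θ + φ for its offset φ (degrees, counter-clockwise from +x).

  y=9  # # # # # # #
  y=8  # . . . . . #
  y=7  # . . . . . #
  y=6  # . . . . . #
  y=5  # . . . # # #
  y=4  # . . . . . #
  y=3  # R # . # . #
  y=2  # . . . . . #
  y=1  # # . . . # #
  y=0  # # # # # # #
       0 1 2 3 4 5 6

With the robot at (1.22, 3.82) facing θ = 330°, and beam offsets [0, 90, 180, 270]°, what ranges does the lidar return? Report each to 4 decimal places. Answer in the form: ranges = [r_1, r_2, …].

beam 1: φ=0°, α=330°
  direction (0.8660, -0.5000); cell (1,3); t to first gridline: x 0.9007, y 1.6400 (then +1.1547 / +2.0000)
    (2,3) via x @ 0.9007  # hit
  → r_1 = 0.9007
beam 2: φ=90°, α=60°
  direction (0.5000, 0.8660); cell (1,3); t to first gridline: x 1.5600, y 0.2078 (then +2.0000 / +1.1547)
    (1,4) via y @ 0.2078
    (1,5) via y @ 1.3625
    (2,5) via x @ 1.5600
    (2,6) via y @ 2.5172
    (3,6) via x @ 3.5600
    (3,7) via y @ 3.6719
    (3,8) via y @ 4.8266
    (4,8) via x @ 5.5600
    (4,9) via y @ 5.9813  # hit
  → r_2 = 5.9813
beam 3: φ=180°, α=150°
  direction (-0.8660, 0.5000); cell (1,3); t to first gridline: x 0.2540, y 0.3600 (then +1.1547 / +2.0000)
    (0,3) via x @ 0.2540  # hit
  → r_3 = 0.2540
beam 4: φ=270°, α=240°
  direction (-0.5000, -0.8660); cell (1,3); t to first gridline: x 0.4400, y 0.9469 (then +2.0000 / +1.1547)
    (0,3) via x @ 0.4400  # hit
  → r_4 = 0.4400

ranges = [0.9007, 5.9813, 0.2540, 0.4400]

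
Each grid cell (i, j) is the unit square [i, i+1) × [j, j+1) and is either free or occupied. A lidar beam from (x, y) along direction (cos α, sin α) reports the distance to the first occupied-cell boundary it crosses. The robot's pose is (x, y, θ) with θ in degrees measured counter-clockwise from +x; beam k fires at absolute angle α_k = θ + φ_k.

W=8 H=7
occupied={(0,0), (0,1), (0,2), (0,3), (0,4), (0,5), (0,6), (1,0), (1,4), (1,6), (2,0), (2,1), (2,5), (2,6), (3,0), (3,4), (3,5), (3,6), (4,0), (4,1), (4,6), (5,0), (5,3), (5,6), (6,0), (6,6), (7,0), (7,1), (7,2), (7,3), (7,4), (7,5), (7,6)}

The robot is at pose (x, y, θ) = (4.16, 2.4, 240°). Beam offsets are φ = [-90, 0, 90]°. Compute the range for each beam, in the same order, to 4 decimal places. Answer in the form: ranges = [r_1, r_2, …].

ranges = [3.2000, 1.6166, 0.8000]

beam 1: φ=-90°, α=150°
  cosα=-0.8660 sinα=0.5000 | (4,2) | tMaxX 0.1848 tMaxY 1.2000 | tΔX 1.1547 tΔY 2.0000
    t=0.1848 [x] (3,2)
    t=1.2000 [y] (3,3)
    t=1.3395 [x] (2,3)
    t=2.4942 [x] (1,3)
    t=3.2000 [y] (1,4) — stop
  → r_1 = 3.2000
beam 2: φ=0°, α=240°
  cosα=-0.5000 sinα=-0.8660 | (4,2) | tMaxX 0.3200 tMaxY 0.4619 | tΔX 2.0000 tΔY 1.1547
    t=0.3200 [x] (3,2)
    t=0.4619 [y] (3,1)
    t=1.6166 [y] (3,0) — stop
  → r_2 = 1.6166
beam 3: φ=90°, α=330°
  cosα=0.8660 sinα=-0.5000 | (4,2) | tMaxX 0.9699 tMaxY 0.8000 | tΔX 1.1547 tΔY 2.0000
    t=0.8000 [y] (4,1) — stop
  → r_3 = 0.8000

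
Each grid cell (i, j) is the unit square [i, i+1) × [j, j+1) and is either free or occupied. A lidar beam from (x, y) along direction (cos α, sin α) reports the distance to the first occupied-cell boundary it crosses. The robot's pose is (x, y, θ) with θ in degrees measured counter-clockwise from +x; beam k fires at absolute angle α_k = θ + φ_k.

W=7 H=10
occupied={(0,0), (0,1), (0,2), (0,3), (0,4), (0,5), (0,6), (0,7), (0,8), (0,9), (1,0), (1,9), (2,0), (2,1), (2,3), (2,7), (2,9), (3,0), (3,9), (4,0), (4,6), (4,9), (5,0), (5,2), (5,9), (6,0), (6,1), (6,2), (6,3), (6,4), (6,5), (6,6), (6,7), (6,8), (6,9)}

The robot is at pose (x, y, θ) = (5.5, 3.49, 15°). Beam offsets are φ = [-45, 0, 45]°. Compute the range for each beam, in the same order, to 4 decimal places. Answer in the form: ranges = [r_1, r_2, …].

beam 1: φ=-45°, α=330°
  direction (0.8660, -0.5000); cell (5,3); t to first gridline: x 0.5774, y 0.9800 (then +1.1547 / +2.0000)
    (6,3) via x @ 0.5774  # hit
  → r_1 = 0.5774
beam 2: φ=0°, α=15°
  direction (0.9659, 0.2588); cell (5,3); t to first gridline: x 0.5176, y 1.9705 (then +1.0353 / +3.8637)
    (6,3) via x @ 0.5176  # hit
  → r_2 = 0.5176
beam 3: φ=45°, α=60°
  direction (0.5000, 0.8660); cell (5,3); t to first gridline: x 1.0000, y 0.5889 (then +2.0000 / +1.1547)
    (5,4) via y @ 0.5889
    (6,4) via x @ 1.0000  # hit
  → r_3 = 1.0000

ranges = [0.5774, 0.5176, 1.0000]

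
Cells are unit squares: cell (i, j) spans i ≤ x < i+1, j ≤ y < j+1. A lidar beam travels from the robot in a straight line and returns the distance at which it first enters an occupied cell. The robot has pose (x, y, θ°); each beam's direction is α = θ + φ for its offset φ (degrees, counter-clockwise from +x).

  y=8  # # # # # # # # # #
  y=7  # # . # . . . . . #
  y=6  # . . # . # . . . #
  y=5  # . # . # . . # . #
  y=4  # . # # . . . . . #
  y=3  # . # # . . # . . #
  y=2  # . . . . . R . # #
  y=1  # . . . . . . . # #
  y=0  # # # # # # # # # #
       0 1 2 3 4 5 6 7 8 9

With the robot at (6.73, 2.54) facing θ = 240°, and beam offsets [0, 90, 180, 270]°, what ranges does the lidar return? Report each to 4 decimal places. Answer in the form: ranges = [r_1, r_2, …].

ranges = [1.7782, 1.4665, 0.5312, 3.1523]

beam 1: φ=0°, α=240°
  dir = (cos 240°, sin 240°) = (-0.5000, -0.8660); from cell (6,2)
  next x-line at t=1.4600, next y-line at t=0.6235; Δt_x=2.0000, Δt_y=1.1547
    y: enter (6,1) at t=0.6235
    x: enter (5,1) at t=1.4600
    y: enter (5,0) at t=1.7782 ← occupied
  → r_1 = 1.7782
beam 2: φ=90°, α=330°
  dir = (cos 330°, sin 330°) = (0.8660, -0.5000); from cell (6,2)
  next x-line at t=0.3118, next y-line at t=1.0800; Δt_x=1.1547, Δt_y=2.0000
    x: enter (7,2) at t=0.3118
    y: enter (7,1) at t=1.0800
    x: enter (8,1) at t=1.4665 ← occupied
  → r_2 = 1.4665
beam 3: φ=180°, α=60°
  dir = (cos 60°, sin 60°) = (0.5000, 0.8660); from cell (6,2)
  next x-line at t=0.5400, next y-line at t=0.5312; Δt_x=2.0000, Δt_y=1.1547
    y: enter (6,3) at t=0.5312 ← occupied
  → r_3 = 0.5312
beam 4: φ=270°, α=150°
  dir = (cos 150°, sin 150°) = (-0.8660, 0.5000); from cell (6,2)
  next x-line at t=0.8429, next y-line at t=0.9200; Δt_x=1.1547, Δt_y=2.0000
    x: enter (5,2) at t=0.8429
    y: enter (5,3) at t=0.9200
    x: enter (4,3) at t=1.9976
    y: enter (4,4) at t=2.9200
    x: enter (3,4) at t=3.1523 ← occupied
  → r_4 = 3.1523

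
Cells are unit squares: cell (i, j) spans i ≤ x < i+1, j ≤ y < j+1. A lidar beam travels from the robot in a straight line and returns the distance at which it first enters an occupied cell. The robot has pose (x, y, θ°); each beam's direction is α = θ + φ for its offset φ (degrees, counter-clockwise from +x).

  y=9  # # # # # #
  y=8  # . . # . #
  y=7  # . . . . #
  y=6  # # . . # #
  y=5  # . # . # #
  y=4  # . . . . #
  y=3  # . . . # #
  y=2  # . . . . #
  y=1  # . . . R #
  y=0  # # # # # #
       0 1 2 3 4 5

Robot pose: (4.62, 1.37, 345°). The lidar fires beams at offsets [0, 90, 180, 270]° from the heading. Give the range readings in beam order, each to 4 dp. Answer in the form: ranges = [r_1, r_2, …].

beam 1: φ=0°, α=345°
  dir = (cos 345°, sin 345°) = (0.9659, -0.2588); from cell (4,1)
  next x-line at t=0.3934, next y-line at t=1.4296; Δt_x=1.0353, Δt_y=3.8637
    x: enter (5,1) at t=0.3934 ← occupied
  → r_1 = 0.3934
beam 2: φ=90°, α=75°
  dir = (cos 75°, sin 75°) = (0.2588, 0.9659); from cell (4,1)
  next x-line at t=1.4682, next y-line at t=0.6522; Δt_x=3.8637, Δt_y=1.0353
    y: enter (4,2) at t=0.6522
    x: enter (5,2) at t=1.4682 ← occupied
  → r_2 = 1.4682
beam 3: φ=180°, α=165°
  dir = (cos 165°, sin 165°) = (-0.9659, 0.2588); from cell (4,1)
  next x-line at t=0.6419, next y-line at t=2.4341; Δt_x=1.0353, Δt_y=3.8637
    x: enter (3,1) at t=0.6419
    x: enter (2,1) at t=1.6771
    y: enter (2,2) at t=2.4341
    x: enter (1,2) at t=2.7124
    x: enter (0,2) at t=3.7477 ← occupied
  → r_3 = 3.7477
beam 4: φ=270°, α=255°
  dir = (cos 255°, sin 255°) = (-0.2588, -0.9659); from cell (4,1)
  next x-line at t=2.3955, next y-line at t=0.3831; Δt_x=3.8637, Δt_y=1.0353
    y: enter (4,0) at t=0.3831 ← occupied
  → r_4 = 0.3831

ranges = [0.3934, 1.4682, 3.7477, 0.3831]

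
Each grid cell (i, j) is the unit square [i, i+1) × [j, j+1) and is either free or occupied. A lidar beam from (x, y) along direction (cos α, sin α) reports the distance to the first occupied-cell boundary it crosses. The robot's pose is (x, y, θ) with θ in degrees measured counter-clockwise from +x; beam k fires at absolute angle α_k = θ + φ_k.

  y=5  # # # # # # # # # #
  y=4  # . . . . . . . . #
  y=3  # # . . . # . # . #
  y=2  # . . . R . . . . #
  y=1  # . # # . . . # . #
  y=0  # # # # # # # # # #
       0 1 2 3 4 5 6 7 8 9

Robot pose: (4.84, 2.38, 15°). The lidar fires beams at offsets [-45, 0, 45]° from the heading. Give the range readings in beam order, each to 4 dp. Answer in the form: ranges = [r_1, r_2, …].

beam 1: φ=-45°, α=330°
  d=(0.8660,-0.5000)  start (4,2)  tX=0.1848 tY=0.7600  stride 1/|dx|=1.1547 1/|dy|=2.0000
    cross x-line → (5,2), t=0.1848
    cross y-line → (5,1), t=0.7600
    cross x-line → (6,1), t=1.3395
    cross x-line → (7,1), t=2.4942 (wall)
  → r_1 = 2.4942
beam 2: φ=0°, α=15°
  d=(0.9659,0.2588)  start (4,2)  tX=0.1656 tY=2.3955  stride 1/|dx|=1.0353 1/|dy|=3.8637
    cross x-line → (5,2), t=0.1656
    cross x-line → (6,2), t=1.2009
    cross x-line → (7,2), t=2.2362
    cross y-line → (7,3), t=2.3955 (wall)
  → r_2 = 2.3955
beam 3: φ=45°, α=60°
  d=(0.5000,0.8660)  start (4,2)  tX=0.3200 tY=0.7159  stride 1/|dx|=2.0000 1/|dy|=1.1547
    cross x-line → (5,2), t=0.3200
    cross y-line → (5,3), t=0.7159 (wall)
  → r_3 = 0.7159

ranges = [2.4942, 2.3955, 0.7159]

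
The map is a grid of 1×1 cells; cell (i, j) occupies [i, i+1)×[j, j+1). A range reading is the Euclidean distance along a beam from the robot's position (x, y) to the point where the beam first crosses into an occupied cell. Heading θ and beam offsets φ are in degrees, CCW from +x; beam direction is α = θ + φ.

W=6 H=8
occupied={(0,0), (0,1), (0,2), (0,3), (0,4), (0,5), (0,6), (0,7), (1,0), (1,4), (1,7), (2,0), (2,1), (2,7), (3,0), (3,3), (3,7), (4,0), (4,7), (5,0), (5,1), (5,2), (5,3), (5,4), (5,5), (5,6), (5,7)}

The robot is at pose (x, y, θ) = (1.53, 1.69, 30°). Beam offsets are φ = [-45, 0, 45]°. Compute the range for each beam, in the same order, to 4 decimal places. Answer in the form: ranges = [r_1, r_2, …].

ranges = [0.4866, 0.5427, 5.4973]

beam 1: φ=-45°, α=345°
  cosα=0.9659 sinα=-0.2588 | (1,1) | tMaxX 0.4866 tMaxY 2.6660 | tΔX 1.0353 tΔY 3.8637
    t=0.4866 [x] (2,1) — stop
  → r_1 = 0.4866
beam 2: φ=0°, α=30°
  cosα=0.8660 sinα=0.5000 | (1,1) | tMaxX 0.5427 tMaxY 0.6200 | tΔX 1.1547 tΔY 2.0000
    t=0.5427 [x] (2,1) — stop
  → r_2 = 0.5427
beam 3: φ=45°, α=75°
  cosα=0.2588 sinα=0.9659 | (1,1) | tMaxX 1.8159 tMaxY 0.3209 | tΔX 3.8637 tΔY 1.0353
    t=0.3209 [y] (1,2)
    t=1.3562 [y] (1,3)
    t=1.8159 [x] (2,3)
    t=2.3915 [y] (2,4)
    t=3.4268 [y] (2,5)
    t=4.4620 [y] (2,6)
    t=5.4973 [y] (2,7) — stop
  → r_3 = 5.4973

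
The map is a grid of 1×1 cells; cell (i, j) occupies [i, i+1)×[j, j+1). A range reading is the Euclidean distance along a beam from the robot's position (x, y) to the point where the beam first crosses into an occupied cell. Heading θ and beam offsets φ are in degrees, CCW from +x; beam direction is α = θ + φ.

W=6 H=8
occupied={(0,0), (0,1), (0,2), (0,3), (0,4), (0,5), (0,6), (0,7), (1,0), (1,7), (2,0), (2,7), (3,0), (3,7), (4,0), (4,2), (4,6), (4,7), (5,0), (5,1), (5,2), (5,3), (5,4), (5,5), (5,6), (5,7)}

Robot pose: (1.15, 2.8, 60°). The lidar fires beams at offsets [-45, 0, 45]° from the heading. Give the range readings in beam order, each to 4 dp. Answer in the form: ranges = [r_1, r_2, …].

beam 1: φ=-45°, α=15°
  cosα=0.9659 sinα=0.2588 | (1,2) | tMaxX 0.8800 tMaxY 0.7727 | tΔX 1.0353 tΔY 3.8637
    t=0.7727 [y] (1,3)
    t=0.8800 [x] (2,3)
    t=1.9153 [x] (3,3)
    t=2.9505 [x] (4,3)
    t=3.9858 [x] (5,3) — stop
  → r_1 = 3.9858
beam 2: φ=0°, α=60°
  cosα=0.5000 sinα=0.8660 | (1,2) | tMaxX 1.7000 tMaxY 0.2309 | tΔX 2.0000 tΔY 1.1547
    t=0.2309 [y] (1,3)
    t=1.3856 [y] (1,4)
    t=1.7000 [x] (2,4)
    t=2.5403 [y] (2,5)
    t=3.6950 [y] (2,6)
    t=3.7000 [x] (3,6)
    t=4.8497 [y] (3,7) — stop
  → r_2 = 4.8497
beam 3: φ=45°, α=105°
  cosα=-0.2588 sinα=0.9659 | (1,2) | tMaxX 0.5796 tMaxY 0.2071 | tΔX 3.8637 tΔY 1.0353
    t=0.2071 [y] (1,3)
    t=0.5796 [x] (0,3) — stop
  → r_3 = 0.5796

ranges = [3.9858, 4.8497, 0.5796]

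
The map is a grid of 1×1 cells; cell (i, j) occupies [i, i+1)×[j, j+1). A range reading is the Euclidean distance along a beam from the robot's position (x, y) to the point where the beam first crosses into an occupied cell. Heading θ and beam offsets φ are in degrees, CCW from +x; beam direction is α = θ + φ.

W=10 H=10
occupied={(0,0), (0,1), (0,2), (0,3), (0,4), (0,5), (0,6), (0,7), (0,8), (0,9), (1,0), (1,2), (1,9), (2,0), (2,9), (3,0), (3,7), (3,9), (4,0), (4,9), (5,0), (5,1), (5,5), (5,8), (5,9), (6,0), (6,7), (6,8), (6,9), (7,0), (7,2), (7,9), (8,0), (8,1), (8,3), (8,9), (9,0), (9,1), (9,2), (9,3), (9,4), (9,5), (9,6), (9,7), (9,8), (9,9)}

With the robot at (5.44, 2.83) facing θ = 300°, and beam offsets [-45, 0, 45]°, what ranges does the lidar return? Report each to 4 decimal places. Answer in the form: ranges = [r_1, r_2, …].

beam 1: φ=-45°, α=255°
  cosα=-0.2588 sinα=-0.9659 | (5,2) | tMaxX 1.7000 tMaxY 0.8593 | tΔX 3.8637 tΔY 1.0353
    t=0.8593 [y] (5,1) — stop
  → r_1 = 0.8593
beam 2: φ=0°, α=300°
  cosα=0.5000 sinα=-0.8660 | (5,2) | tMaxX 1.1200 tMaxY 0.9584 | tΔX 2.0000 tΔY 1.1547
    t=0.9584 [y] (5,1) — stop
  → r_2 = 0.9584
beam 3: φ=45°, α=345°
  cosα=0.9659 sinα=-0.2588 | (5,2) | tMaxX 0.5798 tMaxY 3.2069 | tΔX 1.0353 tΔY 3.8637
    t=0.5798 [x] (6,2)
    t=1.6150 [x] (7,2) — stop
  → r_3 = 1.6150

ranges = [0.8593, 0.9584, 1.6150]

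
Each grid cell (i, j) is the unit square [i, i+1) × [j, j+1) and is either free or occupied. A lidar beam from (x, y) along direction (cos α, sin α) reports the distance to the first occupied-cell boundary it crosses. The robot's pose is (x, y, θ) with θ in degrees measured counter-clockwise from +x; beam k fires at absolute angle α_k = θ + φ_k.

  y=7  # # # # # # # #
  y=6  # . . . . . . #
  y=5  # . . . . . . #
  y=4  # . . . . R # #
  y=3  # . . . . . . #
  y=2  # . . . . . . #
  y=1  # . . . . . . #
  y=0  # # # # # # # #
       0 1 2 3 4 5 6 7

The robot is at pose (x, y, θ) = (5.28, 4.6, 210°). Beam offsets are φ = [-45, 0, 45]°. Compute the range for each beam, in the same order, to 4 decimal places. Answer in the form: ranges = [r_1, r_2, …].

ranges = [4.4310, 4.9421, 3.7270]

beam 1: φ=-45°, α=165°
  d=(-0.9659,0.2588)  start (5,4)  tX=0.2899 tY=1.5455  stride 1/|dx|=1.0353 1/|dy|=3.8637
    cross x-line → (4,4), t=0.2899
    cross x-line → (3,4), t=1.3252
    cross y-line → (3,5), t=1.5455
    cross x-line → (2,5), t=2.3604
    cross x-line → (1,5), t=3.3957
    cross x-line → (0,5), t=4.4310 (wall)
  → r_1 = 4.4310
beam 2: φ=0°, α=210°
  d=(-0.8660,-0.5000)  start (5,4)  tX=0.3233 tY=1.2000  stride 1/|dx|=1.1547 1/|dy|=2.0000
    cross x-line → (4,4), t=0.3233
    cross y-line → (4,3), t=1.2000
    cross x-line → (3,3), t=1.4780
    cross x-line → (2,3), t=2.6327
    cross y-line → (2,2), t=3.2000
    cross x-line → (1,2), t=3.7874
    cross x-line → (0,2), t=4.9421 (wall)
  → r_2 = 4.9421
beam 3: φ=45°, α=255°
  d=(-0.2588,-0.9659)  start (5,4)  tX=1.0818 tY=0.6212  stride 1/|dx|=3.8637 1/|dy|=1.0353
    cross y-line → (5,3), t=0.6212
    cross x-line → (4,3), t=1.0818
    cross y-line → (4,2), t=1.6564
    cross y-line → (4,1), t=2.6917
    cross y-line → (4,0), t=3.7270 (wall)
  → r_3 = 3.7270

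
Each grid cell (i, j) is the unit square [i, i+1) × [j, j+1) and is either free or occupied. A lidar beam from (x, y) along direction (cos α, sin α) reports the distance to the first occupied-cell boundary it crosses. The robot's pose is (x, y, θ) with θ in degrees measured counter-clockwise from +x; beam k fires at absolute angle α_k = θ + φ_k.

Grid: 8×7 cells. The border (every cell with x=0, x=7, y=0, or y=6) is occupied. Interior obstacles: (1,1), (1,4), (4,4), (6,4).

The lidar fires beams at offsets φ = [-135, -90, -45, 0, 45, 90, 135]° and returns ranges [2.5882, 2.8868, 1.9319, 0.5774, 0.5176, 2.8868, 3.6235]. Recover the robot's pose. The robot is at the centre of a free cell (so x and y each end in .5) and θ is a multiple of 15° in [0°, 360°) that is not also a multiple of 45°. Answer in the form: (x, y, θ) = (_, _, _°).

(x, y, θ) = (4.5, 3.5, 60°)

Candidates: 26 free-cell centres × 16 headings = 416 poses. Raycast each; keep the one whose scan matches to 4 dp.
  (6.5, 5.5, 15°): beam 1 = 0.5774 ≠ 2.5882 ✗
  (5.5, 1.5, 210°): beam 3 = 4.6587 ≠ 1.9319 ✗
  (5.5, 3.5, 30°): beam 3 = 1.5529 ≠ 1.9319 ✗
  …
  (4.5, 3.5, 60°): r_1=2.5882, r_2=2.8868, r_3=1.9319, r_4=0.5774, r_5=0.5176, r_6=2.8868, r_7=3.6235 — all match ✓
Unique over the lattice → pose = (4.5, 3.5, 60°).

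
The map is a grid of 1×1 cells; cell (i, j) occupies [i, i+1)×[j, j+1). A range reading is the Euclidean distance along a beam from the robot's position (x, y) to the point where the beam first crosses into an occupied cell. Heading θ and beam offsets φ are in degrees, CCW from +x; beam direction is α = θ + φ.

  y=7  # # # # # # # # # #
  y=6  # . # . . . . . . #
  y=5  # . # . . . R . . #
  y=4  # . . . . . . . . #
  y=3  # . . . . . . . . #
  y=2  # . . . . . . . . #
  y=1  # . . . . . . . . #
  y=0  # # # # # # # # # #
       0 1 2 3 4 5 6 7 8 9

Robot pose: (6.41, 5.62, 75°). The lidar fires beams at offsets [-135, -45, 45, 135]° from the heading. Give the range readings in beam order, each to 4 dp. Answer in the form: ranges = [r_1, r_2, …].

beam 1: φ=-135°, α=300°
  cosα=0.5000 sinα=-0.8660 | (6,5) | tMaxX 1.1800 tMaxY 0.7159 | tΔX 2.0000 tΔY 1.1547
    t=0.7159 [y] (6,4)
    t=1.1800 [x] (7,4)
    t=1.8706 [y] (7,3)
    t=3.0253 [y] (7,2)
    t=3.1800 [x] (8,2)
    t=4.1800 [y] (8,1)
    t=5.1800 [x] (9,1) — stop
  → r_1 = 5.1800
beam 2: φ=-45°, α=30°
  cosα=0.8660 sinα=0.5000 | (6,5) | tMaxX 0.6813 tMaxY 0.7600 | tΔX 1.1547 tΔY 2.0000
    t=0.6813 [x] (7,5)
    t=0.7600 [y] (7,6)
    t=1.8360 [x] (8,6)
    t=2.7600 [y] (8,7) — stop
  → r_2 = 2.7600
beam 3: φ=45°, α=120°
  cosα=-0.5000 sinα=0.8660 | (6,5) | tMaxX 0.8200 tMaxY 0.4388 | tΔX 2.0000 tΔY 1.1547
    t=0.4388 [y] (6,6)
    t=0.8200 [x] (5,6)
    t=1.5935 [y] (5,7) — stop
  → r_3 = 1.5935
beam 4: φ=135°, α=210°
  cosα=-0.8660 sinα=-0.5000 | (6,5) | tMaxX 0.4734 tMaxY 1.2400 | tΔX 1.1547 tΔY 2.0000
    t=0.4734 [x] (5,5)
    t=1.2400 [y] (5,4)
    t=1.6281 [x] (4,4)
    t=2.7828 [x] (3,4)
    t=3.2400 [y] (3,3)
    t=3.9375 [x] (2,3)
    t=5.0922 [x] (1,3)
    t=5.2400 [y] (1,2)
    t=6.2469 [x] (0,2) — stop
  → r_4 = 6.2469

ranges = [5.1800, 2.7600, 1.5935, 6.2469]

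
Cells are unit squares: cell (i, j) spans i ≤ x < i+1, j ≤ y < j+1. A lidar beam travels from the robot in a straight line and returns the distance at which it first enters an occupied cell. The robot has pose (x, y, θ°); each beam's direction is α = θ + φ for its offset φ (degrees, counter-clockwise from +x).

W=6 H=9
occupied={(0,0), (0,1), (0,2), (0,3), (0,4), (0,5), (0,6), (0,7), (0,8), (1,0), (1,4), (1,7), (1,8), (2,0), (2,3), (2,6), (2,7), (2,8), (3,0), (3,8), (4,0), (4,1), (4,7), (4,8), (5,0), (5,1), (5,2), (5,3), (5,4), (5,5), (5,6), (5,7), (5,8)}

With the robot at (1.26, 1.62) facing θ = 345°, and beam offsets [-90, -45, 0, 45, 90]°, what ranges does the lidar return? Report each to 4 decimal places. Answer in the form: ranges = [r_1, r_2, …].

ranges = [0.6419, 0.7159, 2.3955, 4.3186, 2.4640]

beam 1: φ=-90°, α=255°
  direction (-0.2588, -0.9659); cell (1,1); t to first gridline: x 1.0046, y 0.6419 (then +3.8637 / +1.0353)
    (1,0) via y @ 0.6419  # hit
  → r_1 = 0.6419
beam 2: φ=-45°, α=300°
  direction (0.5000, -0.8660); cell (1,1); t to first gridline: x 1.4800, y 0.7159 (then +2.0000 / +1.1547)
    (1,0) via y @ 0.7159  # hit
  → r_2 = 0.7159
beam 3: φ=0°, α=345°
  direction (0.9659, -0.2588); cell (1,1); t to first gridline: x 0.7661, y 2.3955 (then +1.0353 / +3.8637)
    (2,1) via x @ 0.7661
    (3,1) via x @ 1.8014
    (3,0) via y @ 2.3955  # hit
  → r_3 = 2.3955
beam 4: φ=45°, α=30°
  direction (0.8660, 0.5000); cell (1,1); t to first gridline: x 0.8545, y 0.7600 (then +1.1547 / +2.0000)
    (1,2) via y @ 0.7600
    (2,2) via x @ 0.8545
    (3,2) via x @ 2.0092
    (3,3) via y @ 2.7600
    (4,3) via x @ 3.1639
    (5,3) via x @ 4.3186  # hit
  → r_4 = 4.3186
beam 5: φ=90°, α=75°
  direction (0.2588, 0.9659); cell (1,1); t to first gridline: x 2.8591, y 0.3934 (then +3.8637 / +1.0353)
    (1,2) via y @ 0.3934
    (1,3) via y @ 1.4287
    (1,4) via y @ 2.4640  # hit
  → r_5 = 2.4640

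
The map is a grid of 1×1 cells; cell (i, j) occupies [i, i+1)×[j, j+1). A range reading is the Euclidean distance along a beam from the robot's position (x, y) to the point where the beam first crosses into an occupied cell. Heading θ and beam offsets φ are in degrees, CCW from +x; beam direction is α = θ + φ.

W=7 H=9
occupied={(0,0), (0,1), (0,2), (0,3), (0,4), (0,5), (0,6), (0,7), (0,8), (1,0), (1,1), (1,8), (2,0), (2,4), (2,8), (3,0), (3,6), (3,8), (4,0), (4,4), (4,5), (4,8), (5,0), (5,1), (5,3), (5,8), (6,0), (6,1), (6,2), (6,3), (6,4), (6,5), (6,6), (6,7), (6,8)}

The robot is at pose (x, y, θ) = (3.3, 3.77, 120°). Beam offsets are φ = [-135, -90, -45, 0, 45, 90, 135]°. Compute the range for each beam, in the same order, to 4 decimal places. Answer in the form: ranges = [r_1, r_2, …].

beam 1: φ=-135°, α=345°
  direction (0.9659, -0.2588); cell (3,3); t to first gridline: x 0.7247, y 2.9751 (then +1.0353 / +3.8637)
    (4,3) via x @ 0.7247
    (5,3) via x @ 1.7600  # hit
  → r_1 = 1.7600
beam 2: φ=-90°, α=30°
  direction (0.8660, 0.5000); cell (3,3); t to first gridline: x 0.8083, y 0.4600 (then +1.1547 / +2.0000)
    (3,4) via y @ 0.4600
    (4,4) via x @ 0.8083  # hit
  → r_2 = 0.8083
beam 3: φ=-45°, α=75°
  direction (0.2588, 0.9659); cell (3,3); t to first gridline: x 2.7046, y 0.2381 (then +3.8637 / +1.0353)
    (3,4) via y @ 0.2381
    (3,5) via y @ 1.2734
    (3,6) via y @ 2.3087  # hit
  → r_3 = 2.3087
beam 4: φ=0°, α=120°
  direction (-0.5000, 0.8660); cell (3,3); t to first gridline: x 0.6000, y 0.2656 (then +2.0000 / +1.1547)
    (3,4) via y @ 0.2656
    (2,4) via x @ 0.6000  # hit
  → r_4 = 0.6000
beam 5: φ=45°, α=165°
  direction (-0.9659, 0.2588); cell (3,3); t to first gridline: x 0.3106, y 0.8887 (then +1.0353 / +3.8637)
    (2,3) via x @ 0.3106
    (2,4) via y @ 0.8887  # hit
  → r_5 = 0.8887
beam 6: φ=90°, α=210°
  direction (-0.8660, -0.5000); cell (3,3); t to first gridline: x 0.3464, y 1.5400 (then +1.1547 / +2.0000)
    (2,3) via x @ 0.3464
    (1,3) via x @ 1.5011
    (1,2) via y @ 1.5400
    (0,2) via x @ 2.6558  # hit
  → r_6 = 2.6558
beam 7: φ=135°, α=255°
  direction (-0.2588, -0.9659); cell (3,3); t to first gridline: x 1.1591, y 0.7972 (then +3.8637 / +1.0353)
    (3,2) via y @ 0.7972
    (2,2) via x @ 1.1591
    (2,1) via y @ 1.8324
    (2,0) via y @ 2.8677  # hit
  → r_7 = 2.8677

ranges = [1.7600, 0.8083, 2.3087, 0.6000, 0.8887, 2.6558, 2.8677]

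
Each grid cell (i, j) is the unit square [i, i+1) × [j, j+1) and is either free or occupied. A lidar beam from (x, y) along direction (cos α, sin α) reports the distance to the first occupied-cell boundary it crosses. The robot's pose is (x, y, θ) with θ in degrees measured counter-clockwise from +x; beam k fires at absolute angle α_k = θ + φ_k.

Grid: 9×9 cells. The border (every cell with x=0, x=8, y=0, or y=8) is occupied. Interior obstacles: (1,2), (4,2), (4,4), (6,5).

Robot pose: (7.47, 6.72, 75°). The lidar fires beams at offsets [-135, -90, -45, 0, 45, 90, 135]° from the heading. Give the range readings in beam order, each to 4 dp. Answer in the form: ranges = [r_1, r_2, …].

ranges = [1.0600, 0.5487, 0.6120, 1.3252, 1.4780, 4.9455, 1.4400]

beam 1: φ=-135°, α=300°
  cosα=0.5000 sinα=-0.8660 | (7,6) | tMaxX 1.0600 tMaxY 0.8314 | tΔX 2.0000 tΔY 1.1547
    t=0.8314 [y] (7,5)
    t=1.0600 [x] (8,5) — stop
  → r_1 = 1.0600
beam 2: φ=-90°, α=345°
  cosα=0.9659 sinα=-0.2588 | (7,6) | tMaxX 0.5487 tMaxY 2.7819 | tΔX 1.0353 tΔY 3.8637
    t=0.5487 [x] (8,6) — stop
  → r_2 = 0.5487
beam 3: φ=-45°, α=30°
  cosα=0.8660 sinα=0.5000 | (7,6) | tMaxX 0.6120 tMaxY 0.5600 | tΔX 1.1547 tΔY 2.0000
    t=0.5600 [y] (7,7)
    t=0.6120 [x] (8,7) — stop
  → r_3 = 0.6120
beam 4: φ=0°, α=75°
  cosα=0.2588 sinα=0.9659 | (7,6) | tMaxX 2.0478 tMaxY 0.2899 | tΔX 3.8637 tΔY 1.0353
    t=0.2899 [y] (7,7)
    t=1.3252 [y] (7,8) — stop
  → r_4 = 1.3252
beam 5: φ=45°, α=120°
  cosα=-0.5000 sinα=0.8660 | (7,6) | tMaxX 0.9400 tMaxY 0.3233 | tΔX 2.0000 tΔY 1.1547
    t=0.3233 [y] (7,7)
    t=0.9400 [x] (6,7)
    t=1.4780 [y] (6,8) — stop
  → r_5 = 1.4780
beam 6: φ=90°, α=165°
  cosα=-0.9659 sinα=0.2588 | (7,6) | tMaxX 0.4866 tMaxY 1.0818 | tΔX 1.0353 tΔY 3.8637
    t=0.4866 [x] (6,6)
    t=1.0818 [y] (6,7)
    t=1.5219 [x] (5,7)
    t=2.5571 [x] (4,7)
    t=3.5924 [x] (3,7)
    t=4.6277 [x] (2,7)
    t=4.9455 [y] (2,8) — stop
  → r_6 = 4.9455
beam 7: φ=135°, α=210°
  cosα=-0.8660 sinα=-0.5000 | (7,6) | tMaxX 0.5427 tMaxY 1.4400 | tΔX 1.1547 tΔY 2.0000
    t=0.5427 [x] (6,6)
    t=1.4400 [y] (6,5) — stop
  → r_7 = 1.4400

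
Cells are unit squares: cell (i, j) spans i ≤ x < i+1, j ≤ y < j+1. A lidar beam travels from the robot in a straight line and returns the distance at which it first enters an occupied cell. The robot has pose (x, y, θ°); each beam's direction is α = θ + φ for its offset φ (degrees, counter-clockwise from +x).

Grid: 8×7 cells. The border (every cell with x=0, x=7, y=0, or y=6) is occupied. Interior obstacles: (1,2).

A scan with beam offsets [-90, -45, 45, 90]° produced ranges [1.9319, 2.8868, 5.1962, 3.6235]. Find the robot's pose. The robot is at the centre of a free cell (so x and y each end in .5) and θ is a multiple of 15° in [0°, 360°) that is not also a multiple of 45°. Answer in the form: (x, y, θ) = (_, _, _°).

(x, y, θ) = (3.5, 5.5, 255°)

Enumerate (i+0.5, j+0.5, θ) over the 29 free cells and 16 admissible headings. For each, cast all 4 beams and compare to the given ranges.
  (6.5, 2.5, 345°): beam 1 = 1.5529 ≠ 1.9319 ✗
  (3.5, 3.5, 165°): beam 1 = 2.5882 ≠ 1.9319 ✗
  (2.5, 5.5, 195°): beam 1 = 0.5176 ≠ 1.9319 ✗
  (1.5, 4.5, 255°): beam 1 = 0.5176 ≠ 1.9319 ✗
  …
  (3.5, 5.5, 255°): r_1=1.9319, r_2=2.8868, r_3=5.1962, r_4=3.6235 — all match ✓
Unique over the lattice → pose = (3.5, 5.5, 255°).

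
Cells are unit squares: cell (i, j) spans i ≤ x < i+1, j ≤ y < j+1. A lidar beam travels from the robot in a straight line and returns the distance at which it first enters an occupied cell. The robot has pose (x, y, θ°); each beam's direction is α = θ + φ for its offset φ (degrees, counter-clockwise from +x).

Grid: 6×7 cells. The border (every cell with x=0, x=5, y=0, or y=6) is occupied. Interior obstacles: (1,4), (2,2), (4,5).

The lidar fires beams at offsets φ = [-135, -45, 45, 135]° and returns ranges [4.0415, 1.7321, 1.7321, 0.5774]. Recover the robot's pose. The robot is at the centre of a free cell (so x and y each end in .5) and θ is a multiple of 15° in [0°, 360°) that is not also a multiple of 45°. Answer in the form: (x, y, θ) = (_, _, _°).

Enumerate (i+0.5, j+0.5, θ) over the 17 free cells and 16 admissible headings. For each, cast all 4 beams and compare to the given ranges.
  (3.5, 1.5, 120°): beam 1 = 1.5529 ≠ 4.0415 ✗
  (3.5, 5.5, 285°): beam 1 = 1.0000 ≠ 4.0415 ✗
  (1.5, 2.5, 330°): beam 1 = 0.5176 ≠ 4.0415 ✗
  …
  (2.5, 4.5, 75°): r_1=4.0415, r_2=1.7321, r_3=1.7321, r_4=0.5774 — all match ✓
No second candidate reproduces the full scan.

(x, y, θ) = (2.5, 4.5, 75°)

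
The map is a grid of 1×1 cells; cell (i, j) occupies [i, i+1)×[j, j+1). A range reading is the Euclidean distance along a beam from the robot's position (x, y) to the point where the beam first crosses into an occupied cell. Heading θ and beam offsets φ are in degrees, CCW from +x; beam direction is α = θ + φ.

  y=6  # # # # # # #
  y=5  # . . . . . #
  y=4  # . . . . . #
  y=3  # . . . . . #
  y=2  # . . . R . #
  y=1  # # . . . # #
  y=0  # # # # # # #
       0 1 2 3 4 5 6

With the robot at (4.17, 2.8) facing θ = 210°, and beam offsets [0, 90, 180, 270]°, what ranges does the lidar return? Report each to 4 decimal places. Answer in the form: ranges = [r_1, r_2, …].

beam 1: φ=0°, α=210°
  d=(-0.8660,-0.5000)  start (4,2)  tX=0.1963 tY=1.6000  stride 1/|dx|=1.1547 1/|dy|=2.0000
    cross x-line → (3,2), t=0.1963
    cross x-line → (2,2), t=1.3510
    cross y-line → (2,1), t=1.6000
    cross x-line → (1,1), t=2.5057 (wall)
  → r_1 = 2.5057
beam 2: φ=90°, α=300°
  d=(0.5000,-0.8660)  start (4,2)  tX=1.6600 tY=0.9238  stride 1/|dx|=2.0000 1/|dy|=1.1547
    cross y-line → (4,1), t=0.9238
    cross x-line → (5,1), t=1.6600 (wall)
  → r_2 = 1.6600
beam 3: φ=180°, α=30°
  d=(0.8660,0.5000)  start (4,2)  tX=0.9584 tY=0.4000  stride 1/|dx|=1.1547 1/|dy|=2.0000
    cross y-line → (4,3), t=0.4000
    cross x-line → (5,3), t=0.9584
    cross x-line → (6,3), t=2.1131 (wall)
  → r_3 = 2.1131
beam 4: φ=270°, α=120°
  d=(-0.5000,0.8660)  start (4,2)  tX=0.3400 tY=0.2309  stride 1/|dx|=2.0000 1/|dy|=1.1547
    cross y-line → (4,3), t=0.2309
    cross x-line → (3,3), t=0.3400
    cross y-line → (3,4), t=1.3856
    cross x-line → (2,4), t=2.3400
    cross y-line → (2,5), t=2.5403
    cross y-line → (2,6), t=3.6950 (wall)
  → r_4 = 3.6950

ranges = [2.5057, 1.6600, 2.1131, 3.6950]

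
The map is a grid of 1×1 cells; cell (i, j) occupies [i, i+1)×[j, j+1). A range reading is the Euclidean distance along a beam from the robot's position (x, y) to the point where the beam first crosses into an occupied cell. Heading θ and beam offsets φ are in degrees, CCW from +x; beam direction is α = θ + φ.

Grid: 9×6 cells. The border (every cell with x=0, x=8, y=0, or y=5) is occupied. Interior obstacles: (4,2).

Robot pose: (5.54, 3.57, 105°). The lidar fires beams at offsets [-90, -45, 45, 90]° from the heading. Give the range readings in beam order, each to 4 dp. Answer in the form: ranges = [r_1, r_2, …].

ranges = [2.5468, 1.6512, 2.8600, 4.7002]

beam 1: φ=-90°, α=15°
  cosα=0.9659 sinα=0.2588 | (5,3) | tMaxX 0.4762 tMaxY 1.6614 | tΔX 1.0353 tΔY 3.8637
    t=0.4762 [x] (6,3)
    t=1.5115 [x] (7,3)
    t=1.6614 [y] (7,4)
    t=2.5468 [x] (8,4) — stop
  → r_1 = 2.5468
beam 2: φ=-45°, α=60°
  cosα=0.5000 sinα=0.8660 | (5,3) | tMaxX 0.9200 tMaxY 0.4965 | tΔX 2.0000 tΔY 1.1547
    t=0.4965 [y] (5,4)
    t=0.9200 [x] (6,4)
    t=1.6512 [y] (6,5) — stop
  → r_2 = 1.6512
beam 3: φ=45°, α=150°
  cosα=-0.8660 sinα=0.5000 | (5,3) | tMaxX 0.6235 tMaxY 0.8600 | tΔX 1.1547 tΔY 2.0000
    t=0.6235 [x] (4,3)
    t=0.8600 [y] (4,4)
    t=1.7782 [x] (3,4)
    t=2.8600 [y] (3,5) — stop
  → r_3 = 2.8600
beam 4: φ=90°, α=195°
  cosα=-0.9659 sinα=-0.2588 | (5,3) | tMaxX 0.5590 tMaxY 2.2023 | tΔX 1.0353 tΔY 3.8637
    t=0.5590 [x] (4,3)
    t=1.5943 [x] (3,3)
    t=2.2023 [y] (3,2)
    t=2.6296 [x] (2,2)
    t=3.6649 [x] (1,2)
    t=4.7002 [x] (0,2) — stop
  → r_4 = 4.7002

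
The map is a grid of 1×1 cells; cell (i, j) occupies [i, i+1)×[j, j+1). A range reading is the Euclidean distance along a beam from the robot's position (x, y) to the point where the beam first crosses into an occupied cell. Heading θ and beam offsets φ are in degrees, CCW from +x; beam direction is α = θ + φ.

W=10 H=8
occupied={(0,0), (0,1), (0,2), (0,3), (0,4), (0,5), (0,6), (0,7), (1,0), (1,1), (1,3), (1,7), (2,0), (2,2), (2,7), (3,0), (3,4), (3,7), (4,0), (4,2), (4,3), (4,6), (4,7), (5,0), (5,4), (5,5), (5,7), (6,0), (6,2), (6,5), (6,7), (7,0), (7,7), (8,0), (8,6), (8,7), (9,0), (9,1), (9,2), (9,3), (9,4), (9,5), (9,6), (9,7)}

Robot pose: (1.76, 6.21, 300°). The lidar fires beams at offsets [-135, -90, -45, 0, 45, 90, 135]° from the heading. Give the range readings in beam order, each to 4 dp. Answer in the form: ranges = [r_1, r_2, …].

beam 1: φ=-135°, α=165°
  d=(-0.9659,0.2588)  start (1,6)  tX=0.7868 tY=3.0523  stride 1/|dx|=1.0353 1/|dy|=3.8637
    cross x-line → (0,6), t=0.7868 (wall)
  → r_1 = 0.7868
beam 2: φ=-90°, α=210°
  d=(-0.8660,-0.5000)  start (1,6)  tX=0.8776 tY=0.4200  stride 1/|dx|=1.1547 1/|dy|=2.0000
    cross y-line → (1,5), t=0.4200
    cross x-line → (0,5), t=0.8776 (wall)
  → r_2 = 0.8776
beam 3: φ=-45°, α=255°
  d=(-0.2588,-0.9659)  start (1,6)  tX=2.9364 tY=0.2174  stride 1/|dx|=3.8637 1/|dy|=1.0353
    cross y-line → (1,5), t=0.2174
    cross y-line → (1,4), t=1.2527
    cross y-line → (1,3), t=2.2880 (wall)
  → r_3 = 2.2880
beam 4: φ=0°, α=300°
  d=(0.5000,-0.8660)  start (1,6)  tX=0.4800 tY=0.2425  stride 1/|dx|=2.0000 1/|dy|=1.1547
    cross y-line → (1,5), t=0.2425
    cross x-line → (2,5), t=0.4800
    cross y-line → (2,4), t=1.3972
    cross x-line → (3,4), t=2.4800 (wall)
  → r_4 = 2.4800
beam 5: φ=45°, α=345°
  d=(0.9659,-0.2588)  start (1,6)  tX=0.2485 tY=0.8114  stride 1/|dx|=1.0353 1/|dy|=3.8637
    cross x-line → (2,6), t=0.2485
    cross y-line → (2,5), t=0.8114
    cross x-line → (3,5), t=1.2837
    cross x-line → (4,5), t=2.3190
    cross x-line → (5,5), t=3.3543 (wall)
  → r_5 = 3.3543
beam 6: φ=90°, α=30°
  d=(0.8660,0.5000)  start (1,6)  tX=0.2771 tY=1.5800  stride 1/|dx|=1.1547 1/|dy|=2.0000
    cross x-line → (2,6), t=0.2771
    cross x-line → (3,6), t=1.4318
    cross y-line → (3,7), t=1.5800 (wall)
  → r_6 = 1.5800
beam 7: φ=135°, α=75°
  d=(0.2588,0.9659)  start (1,6)  tX=0.9273 tY=0.8179  stride 1/|dx|=3.8637 1/|dy|=1.0353
    cross y-line → (1,7), t=0.8179 (wall)
  → r_7 = 0.8179

ranges = [0.7868, 0.8776, 2.2880, 2.4800, 3.3543, 1.5800, 0.8179]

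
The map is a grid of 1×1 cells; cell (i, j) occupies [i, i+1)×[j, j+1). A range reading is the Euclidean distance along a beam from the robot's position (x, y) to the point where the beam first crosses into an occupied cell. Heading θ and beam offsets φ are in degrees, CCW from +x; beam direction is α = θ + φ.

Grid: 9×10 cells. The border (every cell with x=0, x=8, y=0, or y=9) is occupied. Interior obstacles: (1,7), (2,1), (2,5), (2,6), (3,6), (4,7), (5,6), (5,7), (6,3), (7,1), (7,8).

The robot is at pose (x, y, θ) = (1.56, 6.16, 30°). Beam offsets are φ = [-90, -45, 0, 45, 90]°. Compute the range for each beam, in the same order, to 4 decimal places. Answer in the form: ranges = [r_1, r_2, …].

ranges = [0.8800, 0.4555, 0.5081, 0.8696, 0.9699]

beam 1: φ=-90°, α=300°
  dir = (cos 300°, sin 300°) = (0.5000, -0.8660); from cell (1,6)
  next x-line at t=0.8800, next y-line at t=0.1848; Δt_x=2.0000, Δt_y=1.1547
    y: enter (1,5) at t=0.1848
    x: enter (2,5) at t=0.8800 ← occupied
  → r_1 = 0.8800
beam 2: φ=-45°, α=345°
  dir = (cos 345°, sin 345°) = (0.9659, -0.2588); from cell (1,6)
  next x-line at t=0.4555, next y-line at t=0.6182; Δt_x=1.0353, Δt_y=3.8637
    x: enter (2,6) at t=0.4555 ← occupied
  → r_2 = 0.4555
beam 3: φ=0°, α=30°
  dir = (cos 30°, sin 30°) = (0.8660, 0.5000); from cell (1,6)
  next x-line at t=0.5081, next y-line at t=1.6800; Δt_x=1.1547, Δt_y=2.0000
    x: enter (2,6) at t=0.5081 ← occupied
  → r_3 = 0.5081
beam 4: φ=45°, α=75°
  dir = (cos 75°, sin 75°) = (0.2588, 0.9659); from cell (1,6)
  next x-line at t=1.7000, next y-line at t=0.8696; Δt_x=3.8637, Δt_y=1.0353
    y: enter (1,7) at t=0.8696 ← occupied
  → r_4 = 0.8696
beam 5: φ=90°, α=120°
  dir = (cos 120°, sin 120°) = (-0.5000, 0.8660); from cell (1,6)
  next x-line at t=1.1200, next y-line at t=0.9699; Δt_x=2.0000, Δt_y=1.1547
    y: enter (1,7) at t=0.9699 ← occupied
  → r_5 = 0.9699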